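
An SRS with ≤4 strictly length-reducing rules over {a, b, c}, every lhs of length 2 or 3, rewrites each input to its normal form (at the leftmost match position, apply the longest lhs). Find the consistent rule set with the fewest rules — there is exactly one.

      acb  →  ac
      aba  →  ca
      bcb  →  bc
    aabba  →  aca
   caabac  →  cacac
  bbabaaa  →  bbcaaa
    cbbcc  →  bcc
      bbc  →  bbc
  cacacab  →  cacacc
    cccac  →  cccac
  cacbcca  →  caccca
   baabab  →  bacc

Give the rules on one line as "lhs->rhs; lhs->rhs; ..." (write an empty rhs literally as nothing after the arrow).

  | acb => ac
  | aba => ca
  | bcb => bc
  | aabba => acba => aca

ab->c; cb->c; cbb->b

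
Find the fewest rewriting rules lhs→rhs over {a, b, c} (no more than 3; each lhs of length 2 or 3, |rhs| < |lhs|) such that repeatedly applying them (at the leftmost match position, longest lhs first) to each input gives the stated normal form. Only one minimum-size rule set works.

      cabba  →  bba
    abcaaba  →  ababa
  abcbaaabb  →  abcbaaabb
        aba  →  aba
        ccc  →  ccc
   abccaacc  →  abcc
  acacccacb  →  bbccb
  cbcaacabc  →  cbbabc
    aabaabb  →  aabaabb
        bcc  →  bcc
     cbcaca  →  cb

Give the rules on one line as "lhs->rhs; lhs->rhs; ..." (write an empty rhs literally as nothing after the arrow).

ac->b; ca->

  | cabba => bba
  | abcaaba => ababa
  | abcbaaabb
  | aba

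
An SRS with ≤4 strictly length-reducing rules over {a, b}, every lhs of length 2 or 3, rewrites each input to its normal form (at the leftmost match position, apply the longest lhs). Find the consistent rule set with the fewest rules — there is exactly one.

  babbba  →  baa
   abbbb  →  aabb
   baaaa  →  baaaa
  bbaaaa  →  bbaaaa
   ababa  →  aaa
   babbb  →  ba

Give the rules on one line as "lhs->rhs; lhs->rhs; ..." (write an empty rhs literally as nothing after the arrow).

  | babbba => babba => baba => baa
  | abbbb => aabb
  | baaaa
  | bbaaaa

aba->aa; bab->ba; bbb->ab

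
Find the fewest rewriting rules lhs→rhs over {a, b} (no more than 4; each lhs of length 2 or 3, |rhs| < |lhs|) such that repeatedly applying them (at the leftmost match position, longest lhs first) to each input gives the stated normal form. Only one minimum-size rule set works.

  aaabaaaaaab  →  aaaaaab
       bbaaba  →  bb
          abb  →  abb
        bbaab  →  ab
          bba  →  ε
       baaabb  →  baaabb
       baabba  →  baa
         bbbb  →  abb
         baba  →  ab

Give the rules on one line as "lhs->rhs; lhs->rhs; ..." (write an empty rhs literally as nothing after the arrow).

aba->bb; bba->; bbb->ab

  | aaabaaaaaab => aabbaaaaab => aaaaaab
  | bbaaba => aba => bb
  | abb
  | bbaab => ab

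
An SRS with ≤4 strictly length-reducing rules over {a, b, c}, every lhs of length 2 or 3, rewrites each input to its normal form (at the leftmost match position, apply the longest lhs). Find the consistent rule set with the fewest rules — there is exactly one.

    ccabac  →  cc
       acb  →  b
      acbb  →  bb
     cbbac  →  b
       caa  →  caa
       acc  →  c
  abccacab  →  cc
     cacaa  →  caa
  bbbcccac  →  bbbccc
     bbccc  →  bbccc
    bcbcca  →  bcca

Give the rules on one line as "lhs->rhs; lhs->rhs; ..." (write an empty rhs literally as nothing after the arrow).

ab->; ac->; cb->

  | ccabac => ccac => cc
  | acb => b
  | acbb => bb
  | cbbac => bac => b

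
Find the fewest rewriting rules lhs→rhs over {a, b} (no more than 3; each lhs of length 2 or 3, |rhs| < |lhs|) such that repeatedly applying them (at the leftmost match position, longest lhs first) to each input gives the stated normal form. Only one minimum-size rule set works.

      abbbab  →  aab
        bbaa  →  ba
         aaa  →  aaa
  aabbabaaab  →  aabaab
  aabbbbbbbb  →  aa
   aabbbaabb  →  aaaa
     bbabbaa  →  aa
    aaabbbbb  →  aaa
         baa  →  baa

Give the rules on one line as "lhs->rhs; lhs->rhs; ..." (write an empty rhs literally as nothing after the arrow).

bb->; bba->b; bbb->

  | abbbab => aab
  | bbaa => ba
  | aaa
  | aabbabaaab => aabbaaab => aabaab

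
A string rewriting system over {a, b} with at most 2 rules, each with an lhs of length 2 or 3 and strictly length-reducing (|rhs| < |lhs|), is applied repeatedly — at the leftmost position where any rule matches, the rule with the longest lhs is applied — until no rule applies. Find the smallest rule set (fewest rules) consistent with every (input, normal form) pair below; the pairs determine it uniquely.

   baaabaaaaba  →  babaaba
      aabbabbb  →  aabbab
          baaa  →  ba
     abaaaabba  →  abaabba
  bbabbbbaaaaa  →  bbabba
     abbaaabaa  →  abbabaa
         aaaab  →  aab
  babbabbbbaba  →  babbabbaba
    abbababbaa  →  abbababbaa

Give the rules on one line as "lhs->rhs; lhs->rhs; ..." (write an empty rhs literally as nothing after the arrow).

  | baaabaaaaba => babaaaaba => babaaba
  | aabbabbb => aabbab
  | baaa => ba
  | abaaaabba => abaabba

aaa->a; bbb->b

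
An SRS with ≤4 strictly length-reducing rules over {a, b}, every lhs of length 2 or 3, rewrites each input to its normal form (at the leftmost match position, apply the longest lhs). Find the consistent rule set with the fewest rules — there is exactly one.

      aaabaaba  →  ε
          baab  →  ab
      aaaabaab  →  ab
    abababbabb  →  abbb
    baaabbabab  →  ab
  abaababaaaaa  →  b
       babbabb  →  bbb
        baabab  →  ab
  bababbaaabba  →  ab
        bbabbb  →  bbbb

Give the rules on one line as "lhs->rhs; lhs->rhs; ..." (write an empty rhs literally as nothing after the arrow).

aa->b; aaa->b; aab->a; ba->

  | aaabaaba => bbaaba => baba => ba => ε
  | baab => ab
  | aaaabaab => babaab => baab => ab
  | abababbabb => ababbabb => abbabb => abbb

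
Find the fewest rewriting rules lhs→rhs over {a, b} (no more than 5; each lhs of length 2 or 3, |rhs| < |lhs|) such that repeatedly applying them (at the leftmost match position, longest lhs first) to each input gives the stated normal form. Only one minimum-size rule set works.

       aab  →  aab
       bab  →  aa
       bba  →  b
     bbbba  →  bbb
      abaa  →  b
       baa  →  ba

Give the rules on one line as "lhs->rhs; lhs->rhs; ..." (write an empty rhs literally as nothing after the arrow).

  | aab
  | bab => aa
  | bba => b
  | bbbba => bbb

aba->bb; baa->ba; bab->aa; bba->b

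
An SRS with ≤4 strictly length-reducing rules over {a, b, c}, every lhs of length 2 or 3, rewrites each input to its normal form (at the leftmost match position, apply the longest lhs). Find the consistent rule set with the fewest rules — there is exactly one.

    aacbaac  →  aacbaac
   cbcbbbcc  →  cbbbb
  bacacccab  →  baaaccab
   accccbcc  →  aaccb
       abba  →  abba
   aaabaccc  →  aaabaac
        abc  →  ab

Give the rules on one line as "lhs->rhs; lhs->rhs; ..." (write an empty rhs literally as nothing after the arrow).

bc->b; cac->aa; ccc->ac

  | aacbaac
  | cbcbbbcc => cbbbbcc => cbbbbc => cbbbb
  | bacacccab => baaaccab
  | accccbcc => aaccbcc => aaccbc => aaccb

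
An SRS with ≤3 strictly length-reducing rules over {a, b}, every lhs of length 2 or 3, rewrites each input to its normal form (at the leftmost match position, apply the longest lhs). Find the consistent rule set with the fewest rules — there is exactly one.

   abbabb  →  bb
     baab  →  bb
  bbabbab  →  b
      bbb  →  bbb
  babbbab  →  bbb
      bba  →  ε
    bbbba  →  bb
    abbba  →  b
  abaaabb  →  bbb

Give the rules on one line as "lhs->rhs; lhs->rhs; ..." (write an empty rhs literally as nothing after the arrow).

ab->b; bba->

  | abbabb => bbabb => bb
  | baab => bab => bb
  | bbabbab => bbab => b
  | bbb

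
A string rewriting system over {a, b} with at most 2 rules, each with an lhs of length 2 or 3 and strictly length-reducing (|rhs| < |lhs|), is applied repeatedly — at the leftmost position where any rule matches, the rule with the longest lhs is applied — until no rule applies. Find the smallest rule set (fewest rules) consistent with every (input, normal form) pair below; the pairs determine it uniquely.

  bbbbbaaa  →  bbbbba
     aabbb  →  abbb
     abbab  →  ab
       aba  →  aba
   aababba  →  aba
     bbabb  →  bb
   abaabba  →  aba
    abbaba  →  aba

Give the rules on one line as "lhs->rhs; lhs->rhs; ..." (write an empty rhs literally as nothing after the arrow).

  | bbbbbaaa => bbbbbaa => bbbbba
  | aabbb => abbb
  | abbab => ab
  | aba

aa->a; bab->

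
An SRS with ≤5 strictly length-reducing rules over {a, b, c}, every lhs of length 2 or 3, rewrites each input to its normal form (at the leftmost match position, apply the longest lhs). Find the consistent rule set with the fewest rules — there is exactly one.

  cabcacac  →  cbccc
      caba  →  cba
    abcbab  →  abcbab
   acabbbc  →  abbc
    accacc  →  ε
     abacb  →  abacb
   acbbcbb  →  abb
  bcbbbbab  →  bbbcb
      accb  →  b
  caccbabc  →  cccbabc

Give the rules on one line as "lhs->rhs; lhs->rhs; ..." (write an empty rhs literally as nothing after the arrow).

  | cabcacac => cbcacac => cbccac => cbccc
  | caba => cba
  | abcbab
  | acabbbc => acbbbc => abbc

acc->; bba->bc; ca->c; cbb->b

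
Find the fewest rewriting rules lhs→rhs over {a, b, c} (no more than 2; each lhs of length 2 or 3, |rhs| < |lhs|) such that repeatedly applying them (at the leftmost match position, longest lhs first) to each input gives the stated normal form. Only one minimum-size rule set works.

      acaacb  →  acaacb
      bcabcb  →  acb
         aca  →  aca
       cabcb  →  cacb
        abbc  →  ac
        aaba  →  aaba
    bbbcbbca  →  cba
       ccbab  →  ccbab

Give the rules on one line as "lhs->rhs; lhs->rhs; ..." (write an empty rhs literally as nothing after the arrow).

  | acaacb
  | bcabcb => abcb => acb
  | aca
  | cabcb => cacb

bc->c; bca->a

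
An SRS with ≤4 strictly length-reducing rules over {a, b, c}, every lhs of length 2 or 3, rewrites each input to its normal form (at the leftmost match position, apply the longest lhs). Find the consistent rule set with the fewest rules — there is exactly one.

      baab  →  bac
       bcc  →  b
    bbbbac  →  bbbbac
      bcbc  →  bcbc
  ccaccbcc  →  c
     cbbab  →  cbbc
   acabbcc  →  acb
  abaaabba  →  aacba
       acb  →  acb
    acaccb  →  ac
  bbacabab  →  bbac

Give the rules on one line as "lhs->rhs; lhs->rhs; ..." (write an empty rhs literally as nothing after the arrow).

ab->c; ca->a; cc->

  | baab => bac
  | bcc => b
  | bbbbac
  | bcbc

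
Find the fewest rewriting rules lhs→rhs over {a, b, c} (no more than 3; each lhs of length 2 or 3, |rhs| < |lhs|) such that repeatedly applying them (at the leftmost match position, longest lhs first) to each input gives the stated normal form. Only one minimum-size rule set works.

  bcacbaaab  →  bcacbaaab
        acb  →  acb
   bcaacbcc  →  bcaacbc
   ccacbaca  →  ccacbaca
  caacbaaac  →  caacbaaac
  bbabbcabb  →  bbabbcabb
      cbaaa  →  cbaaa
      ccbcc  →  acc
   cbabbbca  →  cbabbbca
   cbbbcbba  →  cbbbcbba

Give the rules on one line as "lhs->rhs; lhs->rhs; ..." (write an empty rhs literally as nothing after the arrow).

bcc->bc; ccb->a

  | bcacbaaab
  | acb
  | bcaacbcc => bcaacbc
  | ccacbaca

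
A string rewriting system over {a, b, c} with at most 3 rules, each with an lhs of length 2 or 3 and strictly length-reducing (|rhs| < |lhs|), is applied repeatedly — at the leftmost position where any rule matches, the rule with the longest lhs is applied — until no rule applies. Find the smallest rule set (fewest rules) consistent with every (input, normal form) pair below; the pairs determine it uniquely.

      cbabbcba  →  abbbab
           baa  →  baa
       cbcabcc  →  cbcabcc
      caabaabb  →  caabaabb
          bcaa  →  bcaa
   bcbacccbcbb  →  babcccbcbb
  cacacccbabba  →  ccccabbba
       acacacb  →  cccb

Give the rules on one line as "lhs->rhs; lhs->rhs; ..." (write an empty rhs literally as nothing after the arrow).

  | cbabbcba => abbbcba => abbbab
  | baa
  | cbcabcc
  | caabaabb

ac->c; cba->ab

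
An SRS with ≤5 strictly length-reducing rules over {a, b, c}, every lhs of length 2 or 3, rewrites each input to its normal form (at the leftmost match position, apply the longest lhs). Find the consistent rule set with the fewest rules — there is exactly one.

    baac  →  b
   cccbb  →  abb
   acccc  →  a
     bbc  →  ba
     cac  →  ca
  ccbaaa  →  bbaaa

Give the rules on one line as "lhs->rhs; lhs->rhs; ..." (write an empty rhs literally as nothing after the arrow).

aac->; ac->a; bc->a; cc->b

  | baac => b
  | cccbb => bcbb => abb
  | acccc => accc => acc => ac => a
  | bbc => ba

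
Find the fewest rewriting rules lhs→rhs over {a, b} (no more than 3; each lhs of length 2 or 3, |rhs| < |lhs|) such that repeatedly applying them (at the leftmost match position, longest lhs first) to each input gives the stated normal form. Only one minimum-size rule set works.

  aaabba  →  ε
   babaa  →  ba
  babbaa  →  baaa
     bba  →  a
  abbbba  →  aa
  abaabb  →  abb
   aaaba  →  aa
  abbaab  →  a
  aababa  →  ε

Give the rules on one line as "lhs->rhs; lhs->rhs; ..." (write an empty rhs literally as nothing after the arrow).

  | aaabba => aba => ε
  | babaa => ba
  | babbaa => baaa
  | bba => a

aab->; aba->; bba->a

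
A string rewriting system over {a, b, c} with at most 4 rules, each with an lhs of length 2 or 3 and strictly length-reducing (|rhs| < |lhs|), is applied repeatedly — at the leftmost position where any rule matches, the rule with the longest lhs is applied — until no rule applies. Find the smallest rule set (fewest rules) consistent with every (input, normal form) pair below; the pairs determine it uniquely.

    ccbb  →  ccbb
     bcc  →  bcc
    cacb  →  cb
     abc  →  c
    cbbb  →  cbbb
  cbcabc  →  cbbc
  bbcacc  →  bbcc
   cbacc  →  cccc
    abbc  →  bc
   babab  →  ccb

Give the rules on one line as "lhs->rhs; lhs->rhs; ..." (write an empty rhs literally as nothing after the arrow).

  | ccbb
  | bcc
  | cacb => cb
  | abc => c

ab->; ba->c; ca->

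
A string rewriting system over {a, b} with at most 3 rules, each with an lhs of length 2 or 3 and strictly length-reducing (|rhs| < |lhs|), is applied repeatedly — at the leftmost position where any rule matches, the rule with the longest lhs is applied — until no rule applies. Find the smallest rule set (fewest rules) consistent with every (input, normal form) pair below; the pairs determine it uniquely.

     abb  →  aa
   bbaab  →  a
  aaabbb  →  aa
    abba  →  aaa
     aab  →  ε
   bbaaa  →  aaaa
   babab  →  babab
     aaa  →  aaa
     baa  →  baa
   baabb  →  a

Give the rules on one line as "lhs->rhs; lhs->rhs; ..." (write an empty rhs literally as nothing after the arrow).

  | abb => aa
  | bbaab => aaab => a
  | aaabbb => abb => aa
  | abba => aaa

aab->; bb->a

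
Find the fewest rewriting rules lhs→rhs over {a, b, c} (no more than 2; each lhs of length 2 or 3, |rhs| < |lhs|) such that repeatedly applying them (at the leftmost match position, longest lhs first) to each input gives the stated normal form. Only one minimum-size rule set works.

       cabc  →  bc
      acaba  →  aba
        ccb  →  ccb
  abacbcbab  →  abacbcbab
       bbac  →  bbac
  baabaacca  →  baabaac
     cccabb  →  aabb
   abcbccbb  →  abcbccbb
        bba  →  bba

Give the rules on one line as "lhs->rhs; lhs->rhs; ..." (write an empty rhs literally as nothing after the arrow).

  | cabc => bc
  | acaba => aba
  | ccb
  | abacbcbab

ca->; ccc->a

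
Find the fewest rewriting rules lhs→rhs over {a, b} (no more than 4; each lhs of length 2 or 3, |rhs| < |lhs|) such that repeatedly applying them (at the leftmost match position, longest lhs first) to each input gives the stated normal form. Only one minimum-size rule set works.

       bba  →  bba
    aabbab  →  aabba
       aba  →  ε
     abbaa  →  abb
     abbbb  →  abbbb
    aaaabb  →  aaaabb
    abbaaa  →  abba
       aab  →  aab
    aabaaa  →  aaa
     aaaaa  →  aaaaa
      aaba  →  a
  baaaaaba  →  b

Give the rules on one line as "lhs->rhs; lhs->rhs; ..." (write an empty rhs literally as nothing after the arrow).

aba->; baa->b; bab->ba

  | bba
  | aabbab => aabba
  | aba => ε
  | abbaa => abb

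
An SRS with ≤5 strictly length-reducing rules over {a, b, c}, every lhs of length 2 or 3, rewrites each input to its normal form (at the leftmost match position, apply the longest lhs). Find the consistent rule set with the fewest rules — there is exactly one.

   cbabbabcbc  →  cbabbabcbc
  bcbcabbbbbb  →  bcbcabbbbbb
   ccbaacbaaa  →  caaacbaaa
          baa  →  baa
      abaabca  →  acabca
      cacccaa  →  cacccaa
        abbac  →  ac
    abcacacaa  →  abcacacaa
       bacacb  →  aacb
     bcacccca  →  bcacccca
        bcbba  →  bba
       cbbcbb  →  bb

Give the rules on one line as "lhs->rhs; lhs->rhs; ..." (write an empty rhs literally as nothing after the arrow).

  | cbabbabcbc
  | bcbcabbbbbb
  | ccbaacbaaa => caaacbaaa
  | baa

aba->ac; bac->a; cbb->b; ccb->ca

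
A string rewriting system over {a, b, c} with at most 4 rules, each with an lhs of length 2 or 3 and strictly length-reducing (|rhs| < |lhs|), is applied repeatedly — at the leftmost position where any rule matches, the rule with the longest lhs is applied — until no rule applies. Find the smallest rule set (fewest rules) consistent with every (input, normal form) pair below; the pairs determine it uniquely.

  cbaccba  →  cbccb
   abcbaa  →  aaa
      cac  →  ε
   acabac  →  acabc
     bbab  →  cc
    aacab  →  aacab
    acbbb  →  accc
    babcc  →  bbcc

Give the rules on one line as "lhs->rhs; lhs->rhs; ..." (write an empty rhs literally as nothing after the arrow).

  | cbaccba => cbccba => cbccb
  | abcbaa => aaa
  | cac => ε
  | acabac => acabc

ba->b; bbb->cc; bcb->; cac->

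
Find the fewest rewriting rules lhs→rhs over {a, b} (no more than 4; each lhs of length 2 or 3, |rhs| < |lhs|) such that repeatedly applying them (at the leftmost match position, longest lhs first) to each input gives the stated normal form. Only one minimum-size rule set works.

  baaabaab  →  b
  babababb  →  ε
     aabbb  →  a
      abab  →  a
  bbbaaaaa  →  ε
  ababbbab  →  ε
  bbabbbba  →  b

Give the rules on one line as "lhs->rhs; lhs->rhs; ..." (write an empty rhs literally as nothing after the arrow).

aa->; ba->b; bb->; bbb->a

  | baaabaab => baabaab => babaab => bbaab => aab => b
  | babababb => bbababb => ababb => abbb => aa => ε
  | aabbb => bbb => a
  | abab => abb => a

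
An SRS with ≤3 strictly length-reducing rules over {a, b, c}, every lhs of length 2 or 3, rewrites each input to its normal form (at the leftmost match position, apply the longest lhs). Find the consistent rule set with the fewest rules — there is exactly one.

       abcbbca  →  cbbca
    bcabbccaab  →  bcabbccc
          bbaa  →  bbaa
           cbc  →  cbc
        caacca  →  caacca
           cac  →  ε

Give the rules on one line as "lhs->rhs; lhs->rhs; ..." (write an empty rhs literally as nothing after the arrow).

  | abcbbca => cbbca
  | bcabbccaab => bcabbccc
  | bbaa
  | cbc

aab->c; abc->c; cac->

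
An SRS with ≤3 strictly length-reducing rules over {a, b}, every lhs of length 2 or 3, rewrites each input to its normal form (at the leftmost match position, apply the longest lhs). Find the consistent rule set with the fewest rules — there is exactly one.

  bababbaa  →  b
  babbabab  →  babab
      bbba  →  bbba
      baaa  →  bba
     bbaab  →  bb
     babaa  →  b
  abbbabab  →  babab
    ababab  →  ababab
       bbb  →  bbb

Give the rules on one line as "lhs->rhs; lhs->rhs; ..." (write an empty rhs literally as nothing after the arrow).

  | bababbaa => babaa => babb => b
  | babbabab => babab
  | bbba
  | baaa => bba

aa->b; aab->; abb->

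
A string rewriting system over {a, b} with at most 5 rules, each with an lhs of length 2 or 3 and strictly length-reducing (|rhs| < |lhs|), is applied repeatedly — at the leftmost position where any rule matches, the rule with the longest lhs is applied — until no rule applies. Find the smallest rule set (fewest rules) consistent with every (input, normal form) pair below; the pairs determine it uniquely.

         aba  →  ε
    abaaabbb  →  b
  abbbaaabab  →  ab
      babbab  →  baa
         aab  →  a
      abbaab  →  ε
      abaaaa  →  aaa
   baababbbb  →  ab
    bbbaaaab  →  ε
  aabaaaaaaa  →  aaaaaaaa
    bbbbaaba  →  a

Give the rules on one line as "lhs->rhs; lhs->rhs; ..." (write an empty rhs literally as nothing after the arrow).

  | aba => ε
  | abaaabbb => aabbb => bbbb => b
  | abbbaaabab => aaaabab => aabbab => bbbab => ab
  | babbab => baaab => babb => baa

aab->bb; aba->; bb->a; bbb->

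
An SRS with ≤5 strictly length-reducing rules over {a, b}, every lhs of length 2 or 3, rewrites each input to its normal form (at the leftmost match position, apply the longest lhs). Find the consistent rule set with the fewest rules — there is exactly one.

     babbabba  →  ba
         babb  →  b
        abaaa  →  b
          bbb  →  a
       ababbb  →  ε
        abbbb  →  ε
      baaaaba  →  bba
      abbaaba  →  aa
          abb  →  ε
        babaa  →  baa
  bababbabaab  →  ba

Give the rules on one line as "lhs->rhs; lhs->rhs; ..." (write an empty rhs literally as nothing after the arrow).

aaa->b; ab->; abb->ab; bbb->a

  | babbabba => bababba => babba => baba => ba
  | babb => bab => b
  | abaaa => aaa => b
  | bbb => a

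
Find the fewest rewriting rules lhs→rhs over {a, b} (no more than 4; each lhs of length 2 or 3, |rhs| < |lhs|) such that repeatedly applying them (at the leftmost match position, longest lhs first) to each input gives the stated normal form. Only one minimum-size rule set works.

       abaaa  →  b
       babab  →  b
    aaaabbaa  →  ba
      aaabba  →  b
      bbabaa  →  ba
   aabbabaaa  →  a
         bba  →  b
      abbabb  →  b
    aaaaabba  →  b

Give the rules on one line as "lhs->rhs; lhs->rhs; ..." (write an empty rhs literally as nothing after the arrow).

aa->b; ab->b; aba->ab; bb->a

  | abaaa => abaa => aba => ab => b
  | babab => babb => bbb => ab => b
  | aaaabbaa => baabbaa => bbbbaa => abbaa => bbaa => aaa => ba
  | aaabba => babba => bbba => aba => ab => b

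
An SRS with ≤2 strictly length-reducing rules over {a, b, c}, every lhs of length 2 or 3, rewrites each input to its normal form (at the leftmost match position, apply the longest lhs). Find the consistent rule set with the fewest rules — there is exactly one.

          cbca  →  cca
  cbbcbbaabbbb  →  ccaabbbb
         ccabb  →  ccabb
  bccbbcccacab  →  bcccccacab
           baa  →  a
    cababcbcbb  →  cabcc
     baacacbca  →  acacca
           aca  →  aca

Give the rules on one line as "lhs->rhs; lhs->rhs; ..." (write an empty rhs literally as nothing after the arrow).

ba->; cb->c

  | cbca => cca
  | cbbcbbaabbbb => cbcbbaabbbb => ccbbaabbbb => ccbaabbbb => ccaabbbb
  | ccabb
  | bccbbcccacab => bccbcccacab => bcccccacab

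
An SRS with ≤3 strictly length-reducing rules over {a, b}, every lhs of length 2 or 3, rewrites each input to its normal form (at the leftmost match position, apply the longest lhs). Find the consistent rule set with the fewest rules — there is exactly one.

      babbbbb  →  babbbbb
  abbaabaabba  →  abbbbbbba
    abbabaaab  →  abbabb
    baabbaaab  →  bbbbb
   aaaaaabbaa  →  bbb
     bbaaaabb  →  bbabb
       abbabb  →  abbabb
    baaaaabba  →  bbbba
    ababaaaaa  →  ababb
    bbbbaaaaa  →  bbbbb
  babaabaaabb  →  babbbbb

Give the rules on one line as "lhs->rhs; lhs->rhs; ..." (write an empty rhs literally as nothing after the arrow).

  | babbbbb
  | abbaabaabba => abbbbaabba => abbbbbbba
  | abbabaaab => abbabb
  | baabbaaab => bbbbaaab => bbbbb

aa->b; aaa->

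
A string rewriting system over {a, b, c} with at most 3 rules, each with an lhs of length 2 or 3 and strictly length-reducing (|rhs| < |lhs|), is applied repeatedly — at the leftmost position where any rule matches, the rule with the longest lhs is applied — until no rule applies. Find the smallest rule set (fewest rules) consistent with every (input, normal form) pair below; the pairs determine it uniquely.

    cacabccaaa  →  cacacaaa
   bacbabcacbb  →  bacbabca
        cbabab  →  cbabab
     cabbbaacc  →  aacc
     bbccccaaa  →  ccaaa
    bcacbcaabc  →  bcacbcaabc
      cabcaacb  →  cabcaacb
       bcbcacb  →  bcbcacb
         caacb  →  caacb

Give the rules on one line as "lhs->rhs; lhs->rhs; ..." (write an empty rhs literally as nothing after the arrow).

abb->b; bcc->c; cbb->

  | cacabccaaa => cacacaaa
  | bacbabcacbb => bacbabca
  | cbabab
  | cabbbaacc => cbbaacc => aacc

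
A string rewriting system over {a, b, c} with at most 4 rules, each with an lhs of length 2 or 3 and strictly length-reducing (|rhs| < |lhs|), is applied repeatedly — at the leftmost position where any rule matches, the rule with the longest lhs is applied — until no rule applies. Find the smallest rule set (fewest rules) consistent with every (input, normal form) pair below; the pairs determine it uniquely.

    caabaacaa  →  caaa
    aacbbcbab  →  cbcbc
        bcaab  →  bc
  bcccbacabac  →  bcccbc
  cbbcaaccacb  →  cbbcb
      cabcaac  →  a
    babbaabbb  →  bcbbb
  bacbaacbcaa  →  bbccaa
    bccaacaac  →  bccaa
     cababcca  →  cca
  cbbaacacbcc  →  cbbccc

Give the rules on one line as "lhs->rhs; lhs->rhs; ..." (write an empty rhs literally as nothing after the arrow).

  | caabaacaa => cacaacaa => caacaa => caaa
  | aacbbcbab => abbcbab => cbcbab => cbcbc
  | bcaab => bcac => bc
  | bcccbacabac => bcccbabac => bcccbcac => bcccbc

ab->c; ac->; cab->a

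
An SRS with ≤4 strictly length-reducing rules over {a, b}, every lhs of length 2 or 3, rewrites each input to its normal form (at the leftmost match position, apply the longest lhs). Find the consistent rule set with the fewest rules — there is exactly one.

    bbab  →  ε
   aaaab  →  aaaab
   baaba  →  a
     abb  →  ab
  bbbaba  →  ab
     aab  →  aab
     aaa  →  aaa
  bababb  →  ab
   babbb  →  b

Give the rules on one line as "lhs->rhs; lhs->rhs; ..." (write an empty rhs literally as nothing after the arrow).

  | bbab => bab => ε
  | aaaab
  | baaba => baba => a
  | abb => ab

ba->b; bab->; bb->b; bbb->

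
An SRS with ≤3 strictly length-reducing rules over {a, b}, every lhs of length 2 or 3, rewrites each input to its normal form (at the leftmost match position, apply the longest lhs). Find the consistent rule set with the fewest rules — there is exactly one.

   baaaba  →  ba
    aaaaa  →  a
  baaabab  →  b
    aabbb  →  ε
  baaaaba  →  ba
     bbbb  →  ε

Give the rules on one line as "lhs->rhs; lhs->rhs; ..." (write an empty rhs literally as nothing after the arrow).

aa->a; ab->; bb->

  | baaaba => baaba => baba => ba
  | aaaaa => aaaa => aaa => aa => a
  | baaabab => baabab => babab => bab => b
  | aabbb => abbb => bb => ε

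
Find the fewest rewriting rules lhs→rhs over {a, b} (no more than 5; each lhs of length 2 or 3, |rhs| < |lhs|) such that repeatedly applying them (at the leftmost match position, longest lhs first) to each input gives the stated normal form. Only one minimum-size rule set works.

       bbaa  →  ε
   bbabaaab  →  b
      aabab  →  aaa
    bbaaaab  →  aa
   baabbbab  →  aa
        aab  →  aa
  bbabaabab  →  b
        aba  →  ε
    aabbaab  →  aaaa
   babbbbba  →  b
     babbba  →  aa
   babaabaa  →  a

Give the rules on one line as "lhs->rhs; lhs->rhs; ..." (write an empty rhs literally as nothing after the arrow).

aab->aa; ab->b; ba->; bbb->a

  | bbaa => ba => ε
  | bbabaaab => bbaaab => baab => ab => b
  | aabab => aaab => aaa
  | bbaaaab => baaab => aab => aa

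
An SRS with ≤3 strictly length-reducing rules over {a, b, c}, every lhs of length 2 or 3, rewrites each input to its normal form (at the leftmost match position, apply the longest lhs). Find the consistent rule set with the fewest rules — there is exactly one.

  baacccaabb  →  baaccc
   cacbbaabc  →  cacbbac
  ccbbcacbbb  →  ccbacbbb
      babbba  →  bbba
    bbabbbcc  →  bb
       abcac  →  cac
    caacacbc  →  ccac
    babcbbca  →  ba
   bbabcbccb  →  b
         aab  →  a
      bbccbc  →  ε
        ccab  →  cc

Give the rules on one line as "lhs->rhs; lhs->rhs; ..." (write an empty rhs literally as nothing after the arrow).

ab->; aca->ca; bc->

  | baacccaabb => baacccab => baaccc
  | cacbbaabc => cacbbac
  | ccbbcacbbb => ccbacbbb
  | babbba => bbba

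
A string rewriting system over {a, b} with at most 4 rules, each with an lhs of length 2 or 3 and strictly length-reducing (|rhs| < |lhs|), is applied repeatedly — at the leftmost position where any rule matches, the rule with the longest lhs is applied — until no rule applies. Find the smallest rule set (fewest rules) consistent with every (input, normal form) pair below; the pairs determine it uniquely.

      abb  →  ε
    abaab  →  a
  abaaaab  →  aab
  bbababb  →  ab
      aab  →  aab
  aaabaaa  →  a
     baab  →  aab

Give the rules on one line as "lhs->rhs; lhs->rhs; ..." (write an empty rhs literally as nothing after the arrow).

aaa->b; abb->; ba->a; bb->a

  | abb => ε
  | abaab => aaab => bb => a
  | abaaaab => aaaaab => baab => aab
  | bbababb => aababb => aaabb => bbb => ab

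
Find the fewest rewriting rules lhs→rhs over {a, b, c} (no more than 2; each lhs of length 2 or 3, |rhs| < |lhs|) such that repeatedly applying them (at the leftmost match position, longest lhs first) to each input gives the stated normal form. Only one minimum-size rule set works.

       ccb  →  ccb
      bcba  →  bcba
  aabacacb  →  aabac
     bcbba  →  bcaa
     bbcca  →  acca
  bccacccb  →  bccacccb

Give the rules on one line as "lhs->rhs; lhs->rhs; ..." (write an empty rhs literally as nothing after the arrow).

  | ccb
  | bcba
  | aabacacb => aabac
  | bcbba => bcaa

acb->; bb->a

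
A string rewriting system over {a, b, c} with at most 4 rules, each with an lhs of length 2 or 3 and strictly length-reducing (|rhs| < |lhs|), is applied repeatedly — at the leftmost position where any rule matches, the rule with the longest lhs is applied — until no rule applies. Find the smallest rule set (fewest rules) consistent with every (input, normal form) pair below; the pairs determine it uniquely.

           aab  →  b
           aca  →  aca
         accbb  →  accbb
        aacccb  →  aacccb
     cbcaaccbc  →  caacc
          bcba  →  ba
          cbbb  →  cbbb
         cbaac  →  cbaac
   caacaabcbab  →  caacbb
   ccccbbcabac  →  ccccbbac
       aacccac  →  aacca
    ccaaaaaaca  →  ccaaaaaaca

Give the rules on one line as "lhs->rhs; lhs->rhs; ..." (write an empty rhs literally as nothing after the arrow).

  | aab => ab => b
  | aca
  | accbb
  | aacccb

ab->b; bc->; cac->a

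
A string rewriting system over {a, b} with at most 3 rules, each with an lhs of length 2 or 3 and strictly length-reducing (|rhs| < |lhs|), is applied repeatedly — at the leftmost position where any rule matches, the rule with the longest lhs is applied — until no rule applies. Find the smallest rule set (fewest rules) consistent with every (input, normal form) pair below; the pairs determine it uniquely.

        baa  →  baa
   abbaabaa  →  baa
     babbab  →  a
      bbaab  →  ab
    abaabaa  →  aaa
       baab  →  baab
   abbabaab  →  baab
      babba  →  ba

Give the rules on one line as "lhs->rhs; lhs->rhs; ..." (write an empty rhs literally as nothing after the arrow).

  | baa
  | abbaabaa => aabaa => abaa => baa
  | babbab => abab => bab => a
  | bbaab => ab

aba->ba; bab->a; bba->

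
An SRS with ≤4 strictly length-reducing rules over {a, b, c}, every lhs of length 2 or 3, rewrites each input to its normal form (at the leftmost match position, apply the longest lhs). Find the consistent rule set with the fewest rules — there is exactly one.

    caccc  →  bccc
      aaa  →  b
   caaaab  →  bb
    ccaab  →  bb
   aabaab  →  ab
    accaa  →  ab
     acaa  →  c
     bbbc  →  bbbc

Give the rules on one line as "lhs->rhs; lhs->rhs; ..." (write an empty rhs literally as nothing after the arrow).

  | caccc => bccc
  | aaa => ca => b
  | caaaab => baaab => aaab => cab => bb
  | ccaab => cbab => cab => bb

aa->c; ba->a; ca->b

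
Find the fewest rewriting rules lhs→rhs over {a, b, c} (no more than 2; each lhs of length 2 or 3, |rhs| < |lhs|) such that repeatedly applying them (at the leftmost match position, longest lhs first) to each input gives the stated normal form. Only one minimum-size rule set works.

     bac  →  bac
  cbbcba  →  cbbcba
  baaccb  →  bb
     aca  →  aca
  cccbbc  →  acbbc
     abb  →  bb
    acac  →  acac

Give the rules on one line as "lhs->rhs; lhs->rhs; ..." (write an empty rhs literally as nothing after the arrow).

ab->b; cc->a

  | bac
  | cbbcba
  | baaccb => baaab => baab => bab => bb
  | aca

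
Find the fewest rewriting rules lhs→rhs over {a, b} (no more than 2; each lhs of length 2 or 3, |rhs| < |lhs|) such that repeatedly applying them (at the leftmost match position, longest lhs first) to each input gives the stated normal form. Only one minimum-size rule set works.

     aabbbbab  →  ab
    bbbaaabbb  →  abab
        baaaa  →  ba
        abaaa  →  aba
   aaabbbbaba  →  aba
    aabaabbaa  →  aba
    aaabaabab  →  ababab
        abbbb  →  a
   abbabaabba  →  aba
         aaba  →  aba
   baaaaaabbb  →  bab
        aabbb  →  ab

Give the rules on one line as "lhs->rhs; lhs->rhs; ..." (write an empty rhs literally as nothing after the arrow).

aa->a; bb->a

  | aabbbbab => abbbbab => aabbab => abbab => aaab => aab => ab
  | bbbaaabbb => abaaabbb => abaabbb => ababbb => abaab => abab
  | baaaa => baaa => baa => ba
  | abaaa => abaa => aba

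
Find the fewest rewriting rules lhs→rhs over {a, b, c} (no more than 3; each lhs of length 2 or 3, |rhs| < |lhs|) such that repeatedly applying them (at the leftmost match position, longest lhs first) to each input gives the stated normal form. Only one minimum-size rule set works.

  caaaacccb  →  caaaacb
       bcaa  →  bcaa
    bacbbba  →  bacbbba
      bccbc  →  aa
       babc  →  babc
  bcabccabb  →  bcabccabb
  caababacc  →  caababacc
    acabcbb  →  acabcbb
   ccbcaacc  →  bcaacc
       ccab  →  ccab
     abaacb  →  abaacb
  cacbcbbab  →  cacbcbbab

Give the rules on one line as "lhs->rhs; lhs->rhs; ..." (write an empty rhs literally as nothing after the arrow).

  | caaaacccb => caaaacb
  | bcaa
  | bacbbba
  | bccbc => bbc => aa

bbc->aa; ccb->b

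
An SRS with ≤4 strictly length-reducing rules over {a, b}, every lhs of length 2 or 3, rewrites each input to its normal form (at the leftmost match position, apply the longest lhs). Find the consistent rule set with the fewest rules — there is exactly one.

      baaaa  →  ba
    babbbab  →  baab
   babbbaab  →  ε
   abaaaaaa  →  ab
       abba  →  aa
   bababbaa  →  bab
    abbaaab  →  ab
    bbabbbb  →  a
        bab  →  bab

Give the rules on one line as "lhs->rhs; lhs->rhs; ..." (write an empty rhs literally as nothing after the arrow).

  | baaaa => ba
  | babbbab => babbab => baab
  | babbbaab => babbaab => baaab => bb => ε
  | abaaaaaa => abaaa => ab

aaa->; bb->; bbb->bb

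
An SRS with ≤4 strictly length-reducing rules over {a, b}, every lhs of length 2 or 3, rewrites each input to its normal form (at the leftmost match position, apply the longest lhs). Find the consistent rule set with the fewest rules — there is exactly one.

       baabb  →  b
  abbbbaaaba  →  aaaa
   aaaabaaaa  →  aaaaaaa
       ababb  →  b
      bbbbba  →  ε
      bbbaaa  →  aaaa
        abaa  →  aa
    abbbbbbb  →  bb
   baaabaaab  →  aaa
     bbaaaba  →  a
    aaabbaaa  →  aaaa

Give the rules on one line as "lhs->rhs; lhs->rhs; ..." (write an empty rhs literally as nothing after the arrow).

  | baabb => abb => b
  | abbbbaaaba => bbbaaaba => aaaaba => aaaa
  | aaaabaaaa => aaaaaaa
  | ababb => abb => b

ab->; ba->; bbb->a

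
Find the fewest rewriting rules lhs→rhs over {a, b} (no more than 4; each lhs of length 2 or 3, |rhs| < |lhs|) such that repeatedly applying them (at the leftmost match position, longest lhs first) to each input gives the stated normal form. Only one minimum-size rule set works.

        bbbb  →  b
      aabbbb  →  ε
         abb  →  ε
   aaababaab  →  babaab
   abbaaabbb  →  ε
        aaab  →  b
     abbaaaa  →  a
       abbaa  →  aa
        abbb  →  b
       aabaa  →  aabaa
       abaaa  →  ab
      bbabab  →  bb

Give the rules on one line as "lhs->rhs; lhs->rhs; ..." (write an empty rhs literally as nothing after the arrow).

aaa->; abb->; bba->b; bbb->

  | bbbb => b
  | aabbbb => abb => ε
  | abb => ε
  | aaababaab => babaab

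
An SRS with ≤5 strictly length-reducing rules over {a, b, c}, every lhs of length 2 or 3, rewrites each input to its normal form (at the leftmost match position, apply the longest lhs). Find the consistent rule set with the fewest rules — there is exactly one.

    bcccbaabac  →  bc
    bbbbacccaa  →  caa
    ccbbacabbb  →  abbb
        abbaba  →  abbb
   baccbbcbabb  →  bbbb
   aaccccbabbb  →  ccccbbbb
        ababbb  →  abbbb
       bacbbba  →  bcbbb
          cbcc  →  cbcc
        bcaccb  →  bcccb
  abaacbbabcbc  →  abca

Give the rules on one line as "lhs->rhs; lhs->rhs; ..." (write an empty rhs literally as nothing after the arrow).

ac->c; ba->b; bbc->a; cca->

  | bcccbaabac => bcccbabac => bcccbbac => bcccbbc => bccca => bc
  | bbbbacccaa => bbbbcccaa => bbaccaa => bbccaa => acaa => caa
  | ccbbacabbb => ccbbcabbb => ccaabbb => abbb
  | abbaba => abbba => abbb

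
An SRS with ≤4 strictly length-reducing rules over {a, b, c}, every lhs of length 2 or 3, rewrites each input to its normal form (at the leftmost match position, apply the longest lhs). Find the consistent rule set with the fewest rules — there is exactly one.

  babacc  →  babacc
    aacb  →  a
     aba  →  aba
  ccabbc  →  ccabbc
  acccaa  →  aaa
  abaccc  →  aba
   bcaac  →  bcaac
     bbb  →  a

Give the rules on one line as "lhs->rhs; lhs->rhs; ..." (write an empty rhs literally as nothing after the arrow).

  | babacc
  | aacb => a
  | aba
  | ccabbc

acb->; bbb->a; ccc->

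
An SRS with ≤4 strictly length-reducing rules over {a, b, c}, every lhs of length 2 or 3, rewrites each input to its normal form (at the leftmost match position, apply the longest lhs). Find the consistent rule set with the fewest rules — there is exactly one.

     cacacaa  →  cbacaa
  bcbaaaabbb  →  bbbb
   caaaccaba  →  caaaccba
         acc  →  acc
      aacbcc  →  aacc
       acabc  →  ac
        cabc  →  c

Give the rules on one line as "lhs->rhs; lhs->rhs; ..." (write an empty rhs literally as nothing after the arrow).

ab->b; bc->; cac->cb

  | cacacaa => cbacaa
  | bcbaaaabbb => baaaabbb => baaabbb => baabbb => babbb => bbbb
  | caaaccaba => caaaccba
  | acc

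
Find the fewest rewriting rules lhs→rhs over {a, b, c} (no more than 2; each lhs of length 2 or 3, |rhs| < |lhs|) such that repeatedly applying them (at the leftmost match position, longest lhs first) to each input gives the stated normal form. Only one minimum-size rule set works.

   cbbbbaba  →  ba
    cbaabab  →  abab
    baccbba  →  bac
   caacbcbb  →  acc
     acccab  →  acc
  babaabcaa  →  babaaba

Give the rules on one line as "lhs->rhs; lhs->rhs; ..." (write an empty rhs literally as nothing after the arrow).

  | cbbbbaba => cbbbaba => cbbaba => cbaba => caba => ba
  | cbaabab => caabab => abab
  | baccbba => baccba => bacca => bac
  | caacbcbb => acbcbb => accbb => accb => acc

ca->; cb->c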